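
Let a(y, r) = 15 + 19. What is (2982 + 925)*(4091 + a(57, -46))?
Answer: 16116375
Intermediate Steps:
a(y, r) = 34
(2982 + 925)*(4091 + a(57, -46)) = (2982 + 925)*(4091 + 34) = 3907*4125 = 16116375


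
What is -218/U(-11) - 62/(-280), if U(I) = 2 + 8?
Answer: -3021/140 ≈ -21.579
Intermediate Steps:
U(I) = 10
-218/U(-11) - 62/(-280) = -218/10 - 62/(-280) = -218*⅒ - 62*(-1/280) = -109/5 + 31/140 = -3021/140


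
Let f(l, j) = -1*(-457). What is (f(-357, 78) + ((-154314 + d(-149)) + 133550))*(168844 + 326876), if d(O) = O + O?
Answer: -10214310600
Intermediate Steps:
f(l, j) = 457
d(O) = 2*O
(f(-357, 78) + ((-154314 + d(-149)) + 133550))*(168844 + 326876) = (457 + ((-154314 + 2*(-149)) + 133550))*(168844 + 326876) = (457 + ((-154314 - 298) + 133550))*495720 = (457 + (-154612 + 133550))*495720 = (457 - 21062)*495720 = -20605*495720 = -10214310600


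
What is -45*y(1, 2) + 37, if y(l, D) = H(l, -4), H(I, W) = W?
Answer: 217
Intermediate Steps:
y(l, D) = -4
-45*y(1, 2) + 37 = -45*(-4) + 37 = 180 + 37 = 217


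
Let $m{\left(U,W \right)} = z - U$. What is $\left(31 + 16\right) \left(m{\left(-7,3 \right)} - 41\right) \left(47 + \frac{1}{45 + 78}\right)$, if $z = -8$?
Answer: $- \frac{3804556}{41} \approx -92794.0$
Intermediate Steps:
$m{\left(U,W \right)} = -8 - U$
$\left(31 + 16\right) \left(m{\left(-7,3 \right)} - 41\right) \left(47 + \frac{1}{45 + 78}\right) = \left(31 + 16\right) \left(\left(-8 - -7\right) - 41\right) \left(47 + \frac{1}{45 + 78}\right) = 47 \left(\left(-8 + 7\right) - 41\right) \left(47 + \frac{1}{123}\right) = 47 \left(-1 - 41\right) \left(47 + \frac{1}{123}\right) = 47 \left(\left(-42\right) \frac{5782}{123}\right) = 47 \left(- \frac{80948}{41}\right) = - \frac{3804556}{41}$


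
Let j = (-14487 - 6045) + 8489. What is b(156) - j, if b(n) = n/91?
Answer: 84313/7 ≈ 12045.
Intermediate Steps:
j = -12043 (j = -20532 + 8489 = -12043)
b(n) = n/91 (b(n) = n*(1/91) = n/91)
b(156) - j = (1/91)*156 - 1*(-12043) = 12/7 + 12043 = 84313/7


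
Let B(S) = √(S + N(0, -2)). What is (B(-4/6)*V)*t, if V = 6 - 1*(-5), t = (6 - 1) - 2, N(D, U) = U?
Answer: 22*I*√6 ≈ 53.889*I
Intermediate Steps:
t = 3 (t = 5 - 2 = 3)
B(S) = √(-2 + S) (B(S) = √(S - 2) = √(-2 + S))
V = 11 (V = 6 + 5 = 11)
(B(-4/6)*V)*t = (√(-2 - 4/6)*11)*3 = (√(-2 - 4*⅙)*11)*3 = (√(-2 - ⅔)*11)*3 = (√(-8/3)*11)*3 = ((2*I*√6/3)*11)*3 = (22*I*√6/3)*3 = 22*I*√6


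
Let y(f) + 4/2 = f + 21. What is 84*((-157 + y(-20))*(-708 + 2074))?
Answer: -18129552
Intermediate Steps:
y(f) = 19 + f (y(f) = -2 + (f + 21) = -2 + (21 + f) = 19 + f)
84*((-157 + y(-20))*(-708 + 2074)) = 84*((-157 + (19 - 20))*(-708 + 2074)) = 84*((-157 - 1)*1366) = 84*(-158*1366) = 84*(-215828) = -18129552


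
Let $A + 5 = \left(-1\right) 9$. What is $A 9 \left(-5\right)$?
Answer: $630$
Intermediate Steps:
$A = -14$ ($A = -5 - 9 = -14$)
$A 9 \left(-5\right) = \left(-14\right) 9 \left(-5\right) = \left(-126\right) \left(-5\right) = 630$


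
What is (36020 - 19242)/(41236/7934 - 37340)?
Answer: -33279163/74053581 ≈ -0.44939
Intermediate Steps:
(36020 - 19242)/(41236/7934 - 37340) = 16778/(41236*(1/7934) - 37340) = 16778/(20618/3967 - 37340) = 16778/(-148107162/3967) = 16778*(-3967/148107162) = -33279163/74053581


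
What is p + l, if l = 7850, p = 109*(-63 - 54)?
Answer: -4903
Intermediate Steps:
p = -12753 (p = 109*(-117) = -12753)
p + l = -12753 + 7850 = -4903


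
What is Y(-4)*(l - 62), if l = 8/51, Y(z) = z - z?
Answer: 0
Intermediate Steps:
Y(z) = 0
l = 8/51 (l = 8*(1/51) = 8/51 ≈ 0.15686)
Y(-4)*(l - 62) = 0*(8/51 - 62) = 0*(-3154/51) = 0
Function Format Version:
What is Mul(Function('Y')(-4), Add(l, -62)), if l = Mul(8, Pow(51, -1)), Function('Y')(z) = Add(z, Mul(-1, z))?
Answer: 0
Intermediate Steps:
Function('Y')(z) = 0
l = Rational(8, 51) (l = Mul(8, Rational(1, 51)) = Rational(8, 51) ≈ 0.15686)
Mul(Function('Y')(-4), Add(l, -62)) = Mul(0, Add(Rational(8, 51), -62)) = Mul(0, Rational(-3154, 51)) = 0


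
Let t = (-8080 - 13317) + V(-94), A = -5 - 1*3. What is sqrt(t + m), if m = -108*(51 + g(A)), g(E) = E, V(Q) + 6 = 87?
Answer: 2*I*sqrt(6490) ≈ 161.12*I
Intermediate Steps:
V(Q) = 81 (V(Q) = -6 + 87 = 81)
A = -8 (A = -5 - 3 = -8)
m = -4644 (m = -108*(51 - 8) = -108*43 = -4644)
t = -21316 (t = (-8080 - 13317) + 81 = -21397 + 81 = -21316)
sqrt(t + m) = sqrt(-21316 - 4644) = sqrt(-25960) = 2*I*sqrt(6490)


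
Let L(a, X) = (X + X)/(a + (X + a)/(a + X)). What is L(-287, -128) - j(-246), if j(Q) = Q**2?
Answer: -8653660/143 ≈ -60515.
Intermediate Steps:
L(a, X) = 2*X/(1 + a) (L(a, X) = (2*X)/(a + (X + a)/(X + a)) = (2*X)/(a + 1) = (2*X)/(1 + a) = 2*X/(1 + a))
L(-287, -128) - j(-246) = 2*(-128)/(1 - 287) - 1*(-246)**2 = 2*(-128)/(-286) - 1*60516 = 2*(-128)*(-1/286) - 60516 = 128/143 - 60516 = -8653660/143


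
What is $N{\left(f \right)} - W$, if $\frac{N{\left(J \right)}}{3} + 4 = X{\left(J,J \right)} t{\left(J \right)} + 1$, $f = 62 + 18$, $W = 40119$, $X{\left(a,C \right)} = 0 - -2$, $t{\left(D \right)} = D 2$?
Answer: $-39168$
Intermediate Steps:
$t{\left(D \right)} = 2 D$
$X{\left(a,C \right)} = 2$ ($X{\left(a,C \right)} = 0 + 2 = 2$)
$f = 80$
$N{\left(J \right)} = -9 + 12 J$ ($N{\left(J \right)} = -12 + 3 \left(2 \cdot 2 J + 1\right) = -12 + 3 \left(4 J + 1\right) = -12 + 3 \left(1 + 4 J\right) = -12 + \left(3 + 12 J\right) = -9 + 12 J$)
$N{\left(f \right)} - W = \left(-9 + 12 \cdot 80\right) - 40119 = \left(-9 + 960\right) - 40119 = 951 - 40119 = -39168$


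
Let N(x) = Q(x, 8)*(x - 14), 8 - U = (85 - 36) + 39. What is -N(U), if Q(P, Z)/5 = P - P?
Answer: 0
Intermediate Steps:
U = -80 (U = 8 - ((85 - 36) + 39) = 8 - (49 + 39) = 8 - 1*88 = 8 - 88 = -80)
Q(P, Z) = 0 (Q(P, Z) = 5*(P - P) = 5*0 = 0)
N(x) = 0 (N(x) = 0*(x - 14) = 0*(-14 + x) = 0)
-N(U) = -1*0 = 0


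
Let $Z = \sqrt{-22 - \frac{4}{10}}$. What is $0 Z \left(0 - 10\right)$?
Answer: $0$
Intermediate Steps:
$Z = \frac{4 i \sqrt{35}}{5}$ ($Z = \sqrt{-22 - \frac{2}{5}} = \sqrt{- \frac{112}{5}} = \frac{4 i \sqrt{35}}{5} \approx 4.7329 i$)
$0 Z \left(0 - 10\right) = 0 \frac{4 i \sqrt{35}}{5} \left(0 - 10\right) = 0 \left(-10\right) = 0$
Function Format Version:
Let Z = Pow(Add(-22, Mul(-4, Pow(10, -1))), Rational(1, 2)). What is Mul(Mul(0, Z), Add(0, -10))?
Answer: 0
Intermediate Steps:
Z = Mul(Rational(4, 5), I, Pow(35, Rational(1, 2))) (Z = Pow(Add(-22, Mul(-4, Rational(1, 10))), Rational(1, 2)) = Pow(Add(-22, Rational(-2, 5)), Rational(1, 2)) = Pow(Rational(-112, 5), Rational(1, 2)) = Mul(Rational(4, 5), I, Pow(35, Rational(1, 2))) ≈ Mul(4.7329, I))
Mul(Mul(0, Z), Add(0, -10)) = Mul(Mul(0, Mul(Rational(4, 5), I, Pow(35, Rational(1, 2)))), Add(0, -10)) = Mul(0, -10) = 0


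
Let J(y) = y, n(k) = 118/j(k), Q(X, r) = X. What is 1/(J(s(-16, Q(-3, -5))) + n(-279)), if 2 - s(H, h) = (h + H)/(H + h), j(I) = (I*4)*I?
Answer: 155682/155741 ≈ 0.99962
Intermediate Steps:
j(I) = 4*I² (j(I) = (4*I)*I = 4*I²)
s(H, h) = 1 (s(H, h) = 2 - (h + H)/(H + h) = 2 - (H + h)/(H + h) = 2 - 1*1 = 2 - 1 = 1)
n(k) = 59/(2*k²) (n(k) = 118/((4*k²)) = 118*(1/(4*k²)) = 59/(2*k²))
1/(J(s(-16, Q(-3, -5))) + n(-279)) = 1/(1 + (59/2)/(-279)²) = 1/(1 + (59/2)*(1/77841)) = 1/(1 + 59/155682) = 1/(155741/155682) = 155682/155741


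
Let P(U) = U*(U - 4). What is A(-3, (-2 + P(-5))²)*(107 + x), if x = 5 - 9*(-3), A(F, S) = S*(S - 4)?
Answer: 474185295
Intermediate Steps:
P(U) = U*(-4 + U)
A(F, S) = S*(-4 + S)
x = 32 (x = 5 + 27 = 32)
A(-3, (-2 + P(-5))²)*(107 + x) = ((-2 - 5*(-4 - 5))²*(-4 + (-2 - 5*(-4 - 5))²))*(107 + 32) = ((-2 - 5*(-9))²*(-4 + (-2 - 5*(-9))²))*139 = ((-2 + 45)²*(-4 + (-2 + 45)²))*139 = (43²*(-4 + 43²))*139 = (1849*(-4 + 1849))*139 = (1849*1845)*139 = 3411405*139 = 474185295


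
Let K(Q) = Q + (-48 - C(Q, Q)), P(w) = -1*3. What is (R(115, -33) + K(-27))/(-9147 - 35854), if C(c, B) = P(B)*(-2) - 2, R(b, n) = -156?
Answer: 235/45001 ≈ 0.0052221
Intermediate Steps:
P(w) = -3
C(c, B) = 4 (C(c, B) = -3*(-2) - 2 = 6 - 2 = 4)
K(Q) = -52 + Q (K(Q) = Q + (-48 - 1*4) = Q + (-48 - 4) = Q - 52 = -52 + Q)
(R(115, -33) + K(-27))/(-9147 - 35854) = (-156 + (-52 - 27))/(-9147 - 35854) = (-156 - 79)/(-45001) = -235*(-1/45001) = 235/45001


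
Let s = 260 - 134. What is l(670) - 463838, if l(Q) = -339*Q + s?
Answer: -690842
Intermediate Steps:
s = 126
l(Q) = 126 - 339*Q (l(Q) = -339*Q + 126 = 126 - 339*Q)
l(670) - 463838 = (126 - 339*670) - 463838 = (126 - 227130) - 463838 = -227004 - 463838 = -690842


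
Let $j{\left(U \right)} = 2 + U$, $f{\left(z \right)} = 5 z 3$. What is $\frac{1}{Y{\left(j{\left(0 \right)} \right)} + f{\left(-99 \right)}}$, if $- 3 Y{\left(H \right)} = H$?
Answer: $- \frac{3}{4457} \approx -0.0006731$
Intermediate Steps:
$f{\left(z \right)} = 15 z$
$Y{\left(H \right)} = - \frac{H}{3}$
$\frac{1}{Y{\left(j{\left(0 \right)} \right)} + f{\left(-99 \right)}} = \frac{1}{- \frac{2 + 0}{3} + 15 \left(-99\right)} = \frac{1}{\left(- \frac{1}{3}\right) 2 - 1485} = \frac{1}{- \frac{2}{3} - 1485} = \frac{1}{- \frac{4457}{3}} = - \frac{3}{4457}$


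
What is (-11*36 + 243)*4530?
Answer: -693090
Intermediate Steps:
(-11*36 + 243)*4530 = (-396 + 243)*4530 = -153*4530 = -693090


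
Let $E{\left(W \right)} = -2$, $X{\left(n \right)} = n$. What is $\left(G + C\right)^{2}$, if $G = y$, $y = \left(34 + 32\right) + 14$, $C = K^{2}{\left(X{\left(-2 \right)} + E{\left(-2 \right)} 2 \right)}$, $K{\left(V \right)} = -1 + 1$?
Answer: $6400$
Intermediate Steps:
$K{\left(V \right)} = 0$
$C = 0$ ($C = 0^{2} = 0$)
$y = 80$ ($y = 66 + 14 = 80$)
$G = 80$
$\left(G + C\right)^{2} = \left(80 + 0\right)^{2} = 80^{2} = 6400$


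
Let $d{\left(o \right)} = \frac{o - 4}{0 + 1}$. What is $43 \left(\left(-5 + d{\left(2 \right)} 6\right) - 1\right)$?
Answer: $-774$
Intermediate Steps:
$d{\left(o \right)} = -4 + o$ ($d{\left(o \right)} = \frac{-4 + o}{1} = \left(-4 + o\right) 1 = -4 + o$)
$43 \left(\left(-5 + d{\left(2 \right)} 6\right) - 1\right) = 43 \left(\left(-5 + \left(-4 + 2\right) 6\right) - 1\right) = 43 \left(\left(-5 - 12\right) - 1\right) = 43 \left(-17 - 1\right) = 43 \left(-18\right) = -774$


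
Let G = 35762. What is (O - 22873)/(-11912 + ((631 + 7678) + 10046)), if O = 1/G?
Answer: -817984225/230414566 ≈ -3.5501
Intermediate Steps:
O = 1/35762 ≈ 2.7963e-5
(O - 22873)/(-11912 + ((631 + 7678) + 10046)) = (1/35762 - 22873)/(-11912 + ((631 + 7678) + 10046)) = -817984225/(35762*(-11912 + (8309 + 10046))) = -817984225/(35762*(-11912 + 18355)) = -817984225/35762/6443 = -817984225/35762*1/6443 = -817984225/230414566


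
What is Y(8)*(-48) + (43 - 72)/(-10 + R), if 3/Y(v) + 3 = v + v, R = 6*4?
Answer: -2393/182 ≈ -13.148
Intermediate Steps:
R = 24
Y(v) = 3/(-3 + 2*v) (Y(v) = 3/(-3 + (v + v)) = 3/(-3 + 2*v))
Y(8)*(-48) + (43 - 72)/(-10 + R) = (3/(-3 + 2*8))*(-48) + (43 - 72)/(-10 + 24) = (3/(-3 + 16))*(-48) - 29/14 = (3/13)*(-48) - 29*1/14 = (3*(1/13))*(-48) - 29/14 = (3/13)*(-48) - 29/14 = -144/13 - 29/14 = -2393/182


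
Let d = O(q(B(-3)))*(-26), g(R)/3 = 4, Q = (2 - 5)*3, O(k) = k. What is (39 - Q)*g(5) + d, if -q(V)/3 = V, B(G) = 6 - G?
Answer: 1278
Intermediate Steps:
q(V) = -3*V
Q = -9 (Q = -3*3 = -9)
g(R) = 12 (g(R) = 3*4 = 12)
d = 702 (d = -3*(6 - 1*(-3))*(-26) = -3*(6 + 3)*(-26) = -3*9*(-26) = -27*(-26) = 702)
(39 - Q)*g(5) + d = (39 - 1*(-9))*12 + 702 = (39 + 9)*12 + 702 = 48*12 + 702 = 576 + 702 = 1278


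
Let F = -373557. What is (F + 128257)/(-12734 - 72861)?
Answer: 49060/17119 ≈ 2.8658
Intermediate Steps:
(F + 128257)/(-12734 - 72861) = (-373557 + 128257)/(-12734 - 72861) = -245300/(-85595) = -245300*(-1/85595) = 49060/17119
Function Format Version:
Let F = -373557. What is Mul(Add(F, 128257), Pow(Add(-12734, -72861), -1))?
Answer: Rational(49060, 17119) ≈ 2.8658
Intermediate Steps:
Mul(Add(F, 128257), Pow(Add(-12734, -72861), -1)) = Mul(Add(-373557, 128257), Pow(Add(-12734, -72861), -1)) = Mul(-245300, Pow(-85595, -1)) = Mul(-245300, Rational(-1, 85595)) = Rational(49060, 17119)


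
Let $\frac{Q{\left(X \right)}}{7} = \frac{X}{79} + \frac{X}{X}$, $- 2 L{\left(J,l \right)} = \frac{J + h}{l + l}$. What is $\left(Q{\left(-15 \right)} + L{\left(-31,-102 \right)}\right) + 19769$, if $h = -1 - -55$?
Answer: $\frac{637379009}{32232} \approx 19775.0$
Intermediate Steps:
$h = 54$ ($h = -1 + 55 = 54$)
$L{\left(J,l \right)} = - \frac{54 + J}{4 l}$ ($L{\left(J,l \right)} = - \frac{\left(J + 54\right) \frac{1}{l + l}}{2} = - \frac{\left(54 + J\right) \frac{1}{2 l}}{2} = - \frac{\frac{1}{2} \frac{1}{l} \left(54 + J\right)}{2} = - \frac{54 + J}{4 l}$)
$Q{\left(X \right)} = 7 + \frac{7 X}{79}$ ($Q{\left(X \right)} = 7 \left(\frac{X}{79} + \frac{X}{X}\right) = 7 \left(X \frac{1}{79} + 1\right) = 7 \left(\frac{X}{79} + 1\right) = 7 \left(1 + \frac{X}{79}\right) = 7 + \frac{7 X}{79}$)
$\left(Q{\left(-15 \right)} + L{\left(-31,-102 \right)}\right) + 19769 = \left(\left(7 + \frac{7}{79} \left(-15\right)\right) + \frac{-54 - -31}{4 \left(-102\right)}\right) + 19769 = \left(\left(7 - \frac{105}{79}\right) + \frac{1}{4} \left(- \frac{1}{102}\right) \left(-54 + 31\right)\right) + 19769 = \left(\frac{448}{79} + \frac{1}{4} \left(- \frac{1}{102}\right) \left(-23\right)\right) + 19769 = \left(\frac{448}{79} + \frac{23}{408}\right) + 19769 = \frac{184601}{32232} + 19769 = \frac{637379009}{32232}$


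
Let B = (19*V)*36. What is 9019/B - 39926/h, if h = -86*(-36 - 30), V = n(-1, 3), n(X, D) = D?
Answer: -2561359/970596 ≈ -2.6390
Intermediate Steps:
V = 3
h = 5676 (h = -86*(-66) = 5676)
B = 2052 (B = (19*3)*36 = 57*36 = 2052)
9019/B - 39926/h = 9019/2052 - 39926/5676 = 9019*(1/2052) - 39926*1/5676 = 9019/2052 - 19963/2838 = -2561359/970596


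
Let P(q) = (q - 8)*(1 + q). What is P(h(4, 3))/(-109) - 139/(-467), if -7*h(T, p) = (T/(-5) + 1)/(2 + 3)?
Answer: 577841833/1558904375 ≈ 0.37067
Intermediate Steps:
h(T, p) = -1/35 + T/175 (h(T, p) = -(T/(-5) + 1)/(7*(2 + 3)) = -(T*(-⅕) + 1)/(7*5) = -(-T/5 + 1)/(7*5) = -(1 - T/5)/(7*5) = -(⅕ - T/25)/7 = -1/35 + T/175)
P(q) = (1 + q)*(-8 + q) (P(q) = (-8 + q)*(1 + q) = (1 + q)*(-8 + q))
P(h(4, 3))/(-109) - 139/(-467) = (-8 + (-1/35 + (1/175)*4)² - 7*(-1/35 + (1/175)*4))/(-109) - 139/(-467) = (-8 + (-1/35 + 4/175)² - 7*(-1/35 + 4/175))*(-1/109) - 139*(-1/467) = (-8 + (-1/175)² - 7*(-1/175))*(-1/109) + 139/467 = (-8 + 1/30625 + 1/25)*(-1/109) + 139/467 = -243774/30625*(-1/109) + 139/467 = 243774/3338125 + 139/467 = 577841833/1558904375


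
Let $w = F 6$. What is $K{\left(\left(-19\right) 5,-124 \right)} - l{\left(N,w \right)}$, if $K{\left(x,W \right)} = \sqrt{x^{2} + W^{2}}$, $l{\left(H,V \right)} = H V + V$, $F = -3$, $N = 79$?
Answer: $1440 + \sqrt{24401} \approx 1596.2$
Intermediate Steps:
$w = -18$ ($w = \left(-3\right) 6 = -18$)
$l{\left(H,V \right)} = V + H V$
$K{\left(x,W \right)} = \sqrt{W^{2} + x^{2}}$
$K{\left(\left(-19\right) 5,-124 \right)} - l{\left(N,w \right)} = \sqrt{\left(-124\right)^{2} + \left(\left(-19\right) 5\right)^{2}} - - 18 \left(1 + 79\right) = \sqrt{15376 + \left(-95\right)^{2}} - \left(-18\right) 80 = \sqrt{15376 + 9025} - -1440 = \sqrt{24401} + 1440 = 1440 + \sqrt{24401}$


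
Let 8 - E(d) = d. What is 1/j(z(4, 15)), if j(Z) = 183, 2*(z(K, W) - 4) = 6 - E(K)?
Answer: 1/183 ≈ 0.0054645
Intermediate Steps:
E(d) = 8 - d
z(K, W) = 3 + K/2 (z(K, W) = 4 + (6 - (8 - K))/2 = 4 + (6 + (-8 + K))/2 = 4 + (-2 + K)/2 = 4 + (-1 + K/2) = 3 + K/2)
1/j(z(4, 15)) = 1/183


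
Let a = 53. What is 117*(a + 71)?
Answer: 14508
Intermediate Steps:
117*(a + 71) = 117*(53 + 71) = 117*124 = 14508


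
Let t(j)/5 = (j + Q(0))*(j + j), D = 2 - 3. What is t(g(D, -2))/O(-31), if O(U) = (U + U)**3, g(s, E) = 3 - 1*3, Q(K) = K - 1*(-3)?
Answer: 0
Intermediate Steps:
D = -1
Q(K) = 3 + K (Q(K) = K + 3 = 3 + K)
g(s, E) = 0 (g(s, E) = 3 - 3 = 0)
t(j) = 10*j*(3 + j) (t(j) = 5*((j + (3 + 0))*(j + j)) = 5*((j + 3)*(2*j)) = 5*((3 + j)*(2*j)) = 5*(2*j*(3 + j)) = 10*j*(3 + j))
O(U) = 8*U**3 (O(U) = (2*U)**3 = 8*U**3)
t(g(D, -2))/O(-31) = (10*0*(3 + 0))/((8*(-31)**3)) = (10*0*3)/((8*(-29791))) = 0/(-238328) = 0*(-1/238328) = 0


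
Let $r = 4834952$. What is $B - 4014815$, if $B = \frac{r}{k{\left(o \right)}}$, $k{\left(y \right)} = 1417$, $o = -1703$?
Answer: $- \frac{5684157903}{1417} \approx -4.0114 \cdot 10^{6}$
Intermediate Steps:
$B = \frac{4834952}{1417} \approx 3412.1$
$B - 4014815 = \frac{4834952}{1417} - 4014815 = - \frac{5684157903}{1417}$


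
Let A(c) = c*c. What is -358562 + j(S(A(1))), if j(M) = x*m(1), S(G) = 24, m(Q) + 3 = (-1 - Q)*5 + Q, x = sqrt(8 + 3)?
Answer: -358562 - 12*sqrt(11) ≈ -3.5860e+5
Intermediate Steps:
A(c) = c**2
x = sqrt(11) ≈ 3.3166
m(Q) = -8 - 4*Q (m(Q) = -3 + ((-1 - Q)*5 + Q) = -3 + ((-5 - 5*Q) + Q) = -3 + (-5 - 4*Q) = -8 - 4*Q)
j(M) = -12*sqrt(11) (j(M) = sqrt(11)*(-8 - 4*1) = sqrt(11)*(-8 - 4) = sqrt(11)*(-12) = -12*sqrt(11))
-358562 + j(S(A(1))) = -358562 - 12*sqrt(11)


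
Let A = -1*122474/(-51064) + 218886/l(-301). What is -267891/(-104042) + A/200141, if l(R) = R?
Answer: 205733147934565831/80014020497899852 ≈ 2.5712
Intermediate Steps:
A = -5570165015/7685132 (A = -1*122474/(-51064) + 218886/(-301) = -122474*(-1/51064) + 218886*(-1/301) = 61237/25532 - 218886/301 = -5570165015/7685132 ≈ -724.80)
-267891/(-104042) + A/200141 = -267891/(-104042) - 5570165015/7685132/200141 = -267891*(-1/104042) - 5570165015/7685132*1/200141 = 267891/104042 - 5570165015/1538110003612 = 205733147934565831/80014020497899852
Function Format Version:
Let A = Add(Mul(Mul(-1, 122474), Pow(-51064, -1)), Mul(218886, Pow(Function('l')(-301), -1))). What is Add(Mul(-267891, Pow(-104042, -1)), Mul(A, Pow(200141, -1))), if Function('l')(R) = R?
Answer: Rational(205733147934565831, 80014020497899852) ≈ 2.5712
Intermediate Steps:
A = Rational(-5570165015, 7685132) (A = Add(Mul(Mul(-1, 122474), Pow(-51064, -1)), Mul(218886, Pow(-301, -1))) = Add(Mul(-122474, Rational(-1, 51064)), Mul(218886, Rational(-1, 301))) = Add(Rational(61237, 25532), Rational(-218886, 301)) = Rational(-5570165015, 7685132) ≈ -724.80)
Add(Mul(-267891, Pow(-104042, -1)), Mul(A, Pow(200141, -1))) = Add(Mul(-267891, Pow(-104042, -1)), Mul(Rational(-5570165015, 7685132), Pow(200141, -1))) = Add(Mul(-267891, Rational(-1, 104042)), Mul(Rational(-5570165015, 7685132), Rational(1, 200141))) = Add(Rational(267891, 104042), Rational(-5570165015, 1538110003612)) = Rational(205733147934565831, 80014020497899852)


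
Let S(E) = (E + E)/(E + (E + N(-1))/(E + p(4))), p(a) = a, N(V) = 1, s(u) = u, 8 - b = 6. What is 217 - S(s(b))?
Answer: 1077/5 ≈ 215.40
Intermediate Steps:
b = 2 (b = 8 - 1*6 = 8 - 6 = 2)
S(E) = 2*E/(E + (1 + E)/(4 + E)) (S(E) = (E + E)/(E + (E + 1)/(E + 4)) = (2*E)/(E + (1 + E)/(4 + E)) = 2*E/(E + (1 + E)/(4 + E)))
217 - S(s(b)) = 217 - 2*2*(4 + 2)/(1 + 2² + 5*2) = 217 - 2*2*6/(1 + 4 + 10) = 217 - 2*2*6/15 = 217 - 1*8/5 = 217 - 8/5 = 1077/5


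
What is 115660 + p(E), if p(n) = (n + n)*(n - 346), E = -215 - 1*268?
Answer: 916474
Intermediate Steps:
E = -483 (E = -215 - 268 = -483)
p(n) = 2*n*(-346 + n) (p(n) = (2*n)*(-346 + n) = 2*n*(-346 + n))
115660 + p(E) = 115660 + 2*(-483)*(-346 - 483) = 115660 + 2*(-483)*(-829) = 115660 + 800814 = 916474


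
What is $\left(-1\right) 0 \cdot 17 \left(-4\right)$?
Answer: $0$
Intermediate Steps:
$\left(-1\right) 0 \cdot 17 \left(-4\right) = 0 \cdot 17 \left(-4\right) = 0 \left(-4\right) = 0$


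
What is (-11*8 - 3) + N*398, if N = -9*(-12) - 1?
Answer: 42495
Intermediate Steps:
N = 107 (N = 108 - 1 = 107)
(-11*8 - 3) + N*398 = (-11*8 - 3) + 107*398 = (-88 - 3) + 42586 = -91 + 42586 = 42495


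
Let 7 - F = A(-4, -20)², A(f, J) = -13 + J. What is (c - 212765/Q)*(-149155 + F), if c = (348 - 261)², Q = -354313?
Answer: -402936815163294/354313 ≈ -1.1372e+9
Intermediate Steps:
F = -1082 (F = 7 - (-13 - 20)² = 7 - 1*(-33)² = 7 - 1*1089 = 7 - 1089 = -1082)
c = 7569 (c = 87² = 7569)
(c - 212765/Q)*(-149155 + F) = (7569 - 212765/(-354313))*(-149155 - 1082) = (7569 - 212765*(-1/354313))*(-150237) = (7569 + 212765/354313)*(-150237) = (2682007862/354313)*(-150237) = -402936815163294/354313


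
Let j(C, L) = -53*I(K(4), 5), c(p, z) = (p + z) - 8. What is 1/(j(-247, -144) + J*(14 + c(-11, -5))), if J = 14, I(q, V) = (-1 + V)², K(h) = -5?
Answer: -1/988 ≈ -0.0010121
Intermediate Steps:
c(p, z) = -8 + p + z
j(C, L) = -848 (j(C, L) = -53*(-1 + 5)² = -53*4² = -53*16 = -848)
1/(j(-247, -144) + J*(14 + c(-11, -5))) = 1/(-848 + 14*(14 + (-8 - 11 - 5))) = 1/(-848 + 14*(14 - 24)) = 1/(-848 + 14*(-10)) = 1/(-848 - 140) = 1/(-988) = -1/988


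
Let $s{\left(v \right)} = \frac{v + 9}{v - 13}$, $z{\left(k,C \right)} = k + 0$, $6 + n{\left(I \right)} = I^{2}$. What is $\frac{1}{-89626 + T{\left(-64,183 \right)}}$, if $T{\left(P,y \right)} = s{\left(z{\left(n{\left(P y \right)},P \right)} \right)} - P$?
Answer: $- \frac{137170925}{12285165213903} \approx -1.1166 \cdot 10^{-5}$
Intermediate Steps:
$n{\left(I \right)} = -6 + I^{2}$
$z{\left(k,C \right)} = k$
$s{\left(v \right)} = \frac{9 + v}{-13 + v}$
$T{\left(P,y \right)} = - P + \frac{3 + P^{2} y^{2}}{-19 + P^{2} y^{2}}$ ($T{\left(P,y \right)} = \frac{9 + \left(-6 + \left(P y\right)^{2}\right)}{-13 + \left(-6 + \left(P y\right)^{2}\right)} - P = \frac{9 + \left(-6 + P^{2} y^{2}\right)}{-13 + \left(-6 + P^{2} y^{2}\right)} - P = \frac{3 + P^{2} y^{2}}{-19 + P^{2} y^{2}} - P = - P + \frac{3 + P^{2} y^{2}}{-19 + P^{2} y^{2}}$)
$\frac{1}{-89626 + T{\left(-64,183 \right)}} = \frac{1}{-89626 + \frac{3 + \left(-64\right)^{2} \cdot 183^{2} - - 64 \left(-19 + \left(-64\right)^{2} \cdot 183^{2}\right)}{-19 + \left(-64\right)^{2} \cdot 183^{2}}} = \frac{1}{-89626 + \frac{3 + 4096 \cdot 33489 - - 64 \left(-19 + 4096 \cdot 33489\right)}{-19 + 4096 \cdot 33489}} = \frac{1}{-89626 + \frac{3 + 137170944 - - 64 \left(-19 + 137170944\right)}{-19 + 137170944}} = \frac{1}{-89626 + \frac{3 + 137170944 - \left(-64\right) 137170925}{137170925}} = \frac{1}{-89626 + \frac{3 + 137170944 + 8778939200}{137170925}} = \frac{1}{-89626 + \frac{1}{137170925} \cdot 8916110147} = \frac{1}{-89626 + \frac{8916110147}{137170925}} = \frac{1}{- \frac{12285165213903}{137170925}} = - \frac{137170925}{12285165213903}$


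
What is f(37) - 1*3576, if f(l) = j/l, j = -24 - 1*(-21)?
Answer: -132315/37 ≈ -3576.1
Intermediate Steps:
j = -3 (j = -24 + 21 = -3)
f(l) = -3/l
f(37) - 1*3576 = -3/37 - 1*3576 = -3*1/37 - 3576 = -3/37 - 3576 = -132315/37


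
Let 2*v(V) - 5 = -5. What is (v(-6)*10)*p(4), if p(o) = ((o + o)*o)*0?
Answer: 0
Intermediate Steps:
v(V) = 0 (v(V) = 5/2 + (1/2)*(-5) = 5/2 - 5/2 = 0)
p(o) = 0 (p(o) = ((2*o)*o)*0 = (2*o**2)*0 = 0)
(v(-6)*10)*p(4) = (0*10)*0 = 0*0 = 0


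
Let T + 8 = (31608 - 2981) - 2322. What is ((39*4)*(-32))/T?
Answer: -4992/26297 ≈ -0.18983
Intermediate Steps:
T = 26297 (T = -8 + ((31608 - 2981) - 2322) = -8 + (28627 - 2322) = -8 + 26305 = 26297)
((39*4)*(-32))/T = ((39*4)*(-32))/26297 = (156*(-32))*(1/26297) = -4992*1/26297 = -4992/26297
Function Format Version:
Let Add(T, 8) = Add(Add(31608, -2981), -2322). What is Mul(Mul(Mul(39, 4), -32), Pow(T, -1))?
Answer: Rational(-4992, 26297) ≈ -0.18983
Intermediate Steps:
T = 26297 (T = Add(-8, Add(Add(31608, -2981), -2322)) = Add(-8, Add(28627, -2322)) = Add(-8, 26305) = 26297)
Mul(Mul(Mul(39, 4), -32), Pow(T, -1)) = Mul(Mul(Mul(39, 4), -32), Pow(26297, -1)) = Mul(Mul(156, -32), Rational(1, 26297)) = Mul(-4992, Rational(1, 26297)) = Rational(-4992, 26297)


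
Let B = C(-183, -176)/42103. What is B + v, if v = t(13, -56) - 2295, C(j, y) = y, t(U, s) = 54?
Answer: -94352999/42103 ≈ -2241.0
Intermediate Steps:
v = -2241 (v = 54 - 2295 = -2241)
B = -176/42103 ≈ -0.0041802
B + v = -176/42103 - 2241 = -94352999/42103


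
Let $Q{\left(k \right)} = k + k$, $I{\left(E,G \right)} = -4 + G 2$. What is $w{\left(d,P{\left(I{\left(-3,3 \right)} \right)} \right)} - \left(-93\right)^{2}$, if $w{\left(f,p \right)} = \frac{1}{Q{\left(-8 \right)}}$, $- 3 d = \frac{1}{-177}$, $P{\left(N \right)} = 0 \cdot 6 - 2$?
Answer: $- \frac{138385}{16} \approx -8649.1$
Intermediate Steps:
$I{\left(E,G \right)} = -4 + 2 G$
$Q{\left(k \right)} = 2 k$
$P{\left(N \right)} = -2$ ($P{\left(N \right)} = 0 - 2 = -2$)
$d = \frac{1}{531}$ ($d = - \frac{1}{3 \left(-177\right)} = \left(- \frac{1}{3}\right) \left(- \frac{1}{177}\right) = \frac{1}{531} \approx 0.0018832$)
$w{\left(f,p \right)} = - \frac{1}{16}$ ($w{\left(f,p \right)} = \frac{1}{2 \left(-8\right)} = \frac{1}{-16} = - \frac{1}{16}$)
$w{\left(d,P{\left(I{\left(-3,3 \right)} \right)} \right)} - \left(-93\right)^{2} = - \frac{1}{16} - \left(-93\right)^{2} = - \frac{1}{16} - 8649 = - \frac{138385}{16}$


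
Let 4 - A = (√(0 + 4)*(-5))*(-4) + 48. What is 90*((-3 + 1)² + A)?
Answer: -7200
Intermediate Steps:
A = -84 (A = 4 - ((√(0 + 4)*(-5))*(-4) + 48) = 4 - ((√4*(-5))*(-4) + 48) = 4 - ((2*(-5))*(-4) + 48) = 4 - (-10*(-4) + 48) = 4 - (40 + 48) = 4 - 1*88 = 4 - 88 = -84)
90*((-3 + 1)² + A) = 90*((-3 + 1)² - 84) = 90*((-2)² - 84) = 90*(4 - 84) = 90*(-80) = -7200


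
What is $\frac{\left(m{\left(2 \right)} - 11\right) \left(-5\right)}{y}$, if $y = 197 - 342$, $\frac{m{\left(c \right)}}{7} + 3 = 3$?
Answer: $- \frac{11}{29} \approx -0.37931$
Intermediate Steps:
$m{\left(c \right)} = 0$ ($m{\left(c \right)} = -21 + 7 \cdot 3 = -21 + 21 = 0$)
$y = -145$ ($y = 197 - 342 = -145$)
$\frac{\left(m{\left(2 \right)} - 11\right) \left(-5\right)}{y} = \frac{\left(0 - 11\right) \left(-5\right)}{-145} = \left(-11\right) \left(-5\right) \left(- \frac{1}{145}\right) = 55 \left(- \frac{1}{145}\right) = - \frac{11}{29}$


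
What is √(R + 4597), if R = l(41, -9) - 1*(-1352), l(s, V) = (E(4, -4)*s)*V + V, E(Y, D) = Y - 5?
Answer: 3*√701 ≈ 79.429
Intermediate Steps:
E(Y, D) = -5 + Y
l(s, V) = V - V*s (l(s, V) = ((-5 + 4)*s)*V + V = (-s)*V + V = -V*s + V = V - V*s)
R = 1712 (R = -9*(1 - 1*41) - 1*(-1352) = -9*(1 - 41) + 1352 = -9*(-40) + 1352 = 360 + 1352 = 1712)
√(R + 4597) = √(1712 + 4597) = √6309 = 3*√701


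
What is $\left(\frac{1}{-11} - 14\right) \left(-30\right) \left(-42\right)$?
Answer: $- \frac{195300}{11} \approx -17755.0$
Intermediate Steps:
$\left(\frac{1}{-11} - 14\right) \left(-30\right) \left(-42\right) = \left(- \frac{1}{11} - 14\right) \left(-30\right) \left(-42\right) = \left(- \frac{155}{11}\right) \left(-30\right) \left(-42\right) = \frac{4650}{11} \left(-42\right) = - \frac{195300}{11}$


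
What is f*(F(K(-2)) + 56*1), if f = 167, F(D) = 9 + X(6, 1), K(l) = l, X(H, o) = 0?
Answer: 10855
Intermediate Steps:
F(D) = 9 (F(D) = 9 + 0 = 9)
f*(F(K(-2)) + 56*1) = 167*(9 + 56*1) = 167*(9 + 56) = 167*65 = 10855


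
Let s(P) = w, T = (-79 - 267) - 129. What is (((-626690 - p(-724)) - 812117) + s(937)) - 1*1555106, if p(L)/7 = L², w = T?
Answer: -6663620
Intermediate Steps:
T = -475 (T = -346 - 129 = -475)
w = -475
p(L) = 7*L²
s(P) = -475
(((-626690 - p(-724)) - 812117) + s(937)) - 1*1555106 = (((-626690 - 7*(-724)²) - 812117) - 475) - 1*1555106 = (((-626690 - 7*524176) - 812117) - 475) - 1555106 = (((-626690 - 1*3669232) - 812117) - 475) - 1555106 = (((-626690 - 3669232) - 812117) - 475) - 1555106 = ((-4295922 - 812117) - 475) - 1555106 = (-5108039 - 475) - 1555106 = -5108514 - 1555106 = -6663620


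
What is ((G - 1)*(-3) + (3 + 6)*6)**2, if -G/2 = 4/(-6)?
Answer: 2809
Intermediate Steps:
G = 4/3 (G = -8/(-6) = -8*(-1)/6 = -2*(-2/3) = 4/3 ≈ 1.3333)
((G - 1)*(-3) + (3 + 6)*6)**2 = ((4/3 - 1)*(-3) + (3 + 6)*6)**2 = ((1/3)*(-3) + 9*6)**2 = (-1 + 54)**2 = 53**2 = 2809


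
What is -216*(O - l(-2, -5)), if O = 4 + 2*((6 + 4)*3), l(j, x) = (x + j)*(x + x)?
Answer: 1296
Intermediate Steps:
l(j, x) = 2*x*(j + x) (l(j, x) = (j + x)*(2*x) = 2*x*(j + x))
O = 64 (O = 4 + 2*(10*3) = 4 + 2*30 = 4 + 60 = 64)
-216*(O - l(-2, -5)) = -216*(64 - 2*(-5)*(-2 - 5)) = -216*(64 - 2*(-5)*(-7)) = -216*(64 - 1*70) = -216*(64 - 70) = -216*(-6) = 1296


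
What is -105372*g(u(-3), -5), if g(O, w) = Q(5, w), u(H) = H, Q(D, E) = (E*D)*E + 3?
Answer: -13487616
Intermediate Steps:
Q(D, E) = 3 + D*E² (Q(D, E) = (D*E)*E + 3 = D*E² + 3 = 3 + D*E²)
g(O, w) = 3 + 5*w²
-105372*g(u(-3), -5) = -105372*(3 + 5*(-5)²) = -105372*(3 + 5*25) = -105372*(3 + 125) = -105372*128 = -13487616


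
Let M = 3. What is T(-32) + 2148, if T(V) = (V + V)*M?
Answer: 1956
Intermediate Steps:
T(V) = 6*V (T(V) = (V + V)*3 = (2*V)*3 = 6*V)
T(-32) + 2148 = 6*(-32) + 2148 = -192 + 2148 = 1956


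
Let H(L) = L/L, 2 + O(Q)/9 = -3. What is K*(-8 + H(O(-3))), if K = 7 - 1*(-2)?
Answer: -63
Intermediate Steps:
O(Q) = -45 (O(Q) = -18 + 9*(-3) = -18 - 27 = -45)
K = 9 (K = 7 + 2 = 9)
H(L) = 1
K*(-8 + H(O(-3))) = 9*(-8 + 1) = 9*(-7) = -63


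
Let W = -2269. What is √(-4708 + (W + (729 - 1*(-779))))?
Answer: I*√5469 ≈ 73.953*I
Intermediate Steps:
√(-4708 + (W + (729 - 1*(-779)))) = √(-4708 + (-2269 + (729 - 1*(-779)))) = √(-4708 + (-2269 + (729 + 779))) = √(-4708 + (-2269 + 1508)) = √(-4708 - 761) = √(-5469) = I*√5469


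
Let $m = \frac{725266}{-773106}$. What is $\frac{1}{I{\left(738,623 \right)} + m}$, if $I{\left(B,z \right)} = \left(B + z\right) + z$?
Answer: $\frac{386553}{766558519} \approx 0.00050427$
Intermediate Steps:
$m = - \frac{362633}{386553}$ ($m = 725266 \left(- \frac{1}{773106}\right) = - \frac{362633}{386553} \approx -0.93812$)
$I{\left(B,z \right)} = B + 2 z$
$\frac{1}{I{\left(738,623 \right)} + m} = \frac{1}{\left(738 + 2 \cdot 623\right) - \frac{362633}{386553}} = \frac{1}{\left(738 + 1246\right) - \frac{362633}{386553}} = \frac{1}{1984 - \frac{362633}{386553}} = \frac{1}{\frac{766558519}{386553}} = \frac{386553}{766558519}$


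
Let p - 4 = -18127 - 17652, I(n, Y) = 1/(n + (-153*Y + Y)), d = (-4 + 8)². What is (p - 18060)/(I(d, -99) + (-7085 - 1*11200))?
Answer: 810970440/275445239 ≈ 2.9442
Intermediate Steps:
d = 16 (d = 4² = 16)
I(n, Y) = 1/(n - 152*Y)
p = -35775 (p = 4 + (-18127 - 17652) = 4 - 35779 = -35775)
(p - 18060)/(I(d, -99) + (-7085 - 1*11200)) = (-35775 - 18060)/(1/(16 - 152*(-99)) + (-7085 - 1*11200)) = -53835/(1/(16 + 15048) + (-7085 - 11200)) = -53835/(1/15064 - 18285) = -53835/(-275445239/15064) = -53835*(-15064/275445239) = 810970440/275445239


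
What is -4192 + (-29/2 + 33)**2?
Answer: -15399/4 ≈ -3849.8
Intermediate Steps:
-4192 + (-29/2 + 33)**2 = -4192 + (37/2)**2 = -4192 + 1369/4 = -15399/4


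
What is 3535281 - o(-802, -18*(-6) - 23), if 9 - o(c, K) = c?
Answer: 3534470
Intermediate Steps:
o(c, K) = 9 - c
3535281 - o(-802, -18*(-6) - 23) = 3535281 - (9 - 1*(-802)) = 3535281 - (9 + 802) = 3535281 - 1*811 = 3535281 - 811 = 3534470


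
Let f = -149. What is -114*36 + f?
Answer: -4253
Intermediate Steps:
-114*36 + f = -114*36 - 149 = -4104 - 149 = -4253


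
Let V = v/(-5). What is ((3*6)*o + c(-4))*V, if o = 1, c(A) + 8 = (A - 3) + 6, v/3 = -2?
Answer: 54/5 ≈ 10.800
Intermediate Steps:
v = -6 (v = 3*(-2) = -6)
c(A) = -5 + A (c(A) = -8 + ((A - 3) + 6) = -8 + ((-3 + A) + 6) = -8 + (3 + A) = -5 + A)
V = 6/5 (V = -6/(-5) = -6*(-1/5) = 6/5 ≈ 1.2000)
((3*6)*o + c(-4))*V = ((3*6)*1 + (-5 - 4))*(6/5) = (18*1 - 9)*(6/5) = (18 - 9)*(6/5) = 9*(6/5) = 54/5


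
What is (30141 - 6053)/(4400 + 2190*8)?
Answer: 3011/2740 ≈ 1.0989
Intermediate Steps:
(30141 - 6053)/(4400 + 2190*8) = 24088/(4400 + 17520) = 24088/21920 = 24088*(1/21920) = 3011/2740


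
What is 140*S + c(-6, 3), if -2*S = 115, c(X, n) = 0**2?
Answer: -8050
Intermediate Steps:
c(X, n) = 0
S = -115/2 (S = -1/2*115 = -115/2 ≈ -57.500)
140*S + c(-6, 3) = 140*(-115/2) + 0 = -8050 + 0 = -8050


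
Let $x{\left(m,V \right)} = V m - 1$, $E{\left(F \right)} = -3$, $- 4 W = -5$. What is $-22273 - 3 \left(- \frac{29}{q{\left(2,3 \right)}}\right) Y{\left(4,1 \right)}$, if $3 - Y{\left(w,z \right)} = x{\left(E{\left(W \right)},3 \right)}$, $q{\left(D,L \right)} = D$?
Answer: $- \frac{43415}{2} \approx -21708.0$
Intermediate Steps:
$W = \frac{5}{4}$ ($W = \left(- \frac{1}{4}\right) \left(-5\right) = \frac{5}{4} \approx 1.25$)
$x{\left(m,V \right)} = -1 + V m$
$Y{\left(w,z \right)} = 13$ ($Y{\left(w,z \right)} = 3 - \left(-1 + 3 \left(-3\right)\right) = 3 - \left(-1 - 9\right) = 3 - -10 = 3 + 10 = 13$)
$-22273 - 3 \left(- \frac{29}{q{\left(2,3 \right)}}\right) Y{\left(4,1 \right)} = -22273 - 3 \left(- \frac{29}{2}\right) 13 = -22273 - \left(- \frac{87}{2}\right) 13 = -22273 - - \frac{1131}{2} = -22273 + \frac{1131}{2} = - \frac{43415}{2}$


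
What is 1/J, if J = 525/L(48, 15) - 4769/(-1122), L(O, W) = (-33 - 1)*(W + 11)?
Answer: 29172/106669 ≈ 0.27348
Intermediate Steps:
L(O, W) = -374 - 34*W (L(O, W) = -34*(11 + W) = -374 - 34*W)
J = 106669/29172 (J = 525/(-374 - 34*15) - 4769/(-1122) = 525/(-374 - 510) - 4769*(-1/1122) = 525/(-884) + 4769/1122 = 525*(-1/884) + 4769/1122 = -525/884 + 4769/1122 = 106669/29172 ≈ 3.6566)
1/J = 1/(106669/29172) = 29172/106669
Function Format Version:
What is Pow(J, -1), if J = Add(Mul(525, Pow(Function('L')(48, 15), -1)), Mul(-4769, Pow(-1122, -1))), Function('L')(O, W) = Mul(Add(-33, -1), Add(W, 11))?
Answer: Rational(29172, 106669) ≈ 0.27348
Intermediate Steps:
Function('L')(O, W) = Add(-374, Mul(-34, W)) (Function('L')(O, W) = Mul(-34, Add(11, W)) = Add(-374, Mul(-34, W)))
J = Rational(106669, 29172) (J = Add(Mul(525, Pow(Add(-374, Mul(-34, 15)), -1)), Mul(-4769, Pow(-1122, -1))) = Add(Mul(525, Pow(Add(-374, -510), -1)), Mul(-4769, Rational(-1, 1122))) = Add(Mul(525, Pow(-884, -1)), Rational(4769, 1122)) = Add(Mul(525, Rational(-1, 884)), Rational(4769, 1122)) = Add(Rational(-525, 884), Rational(4769, 1122)) = Rational(106669, 29172) ≈ 3.6566)
Pow(J, -1) = Pow(Rational(106669, 29172), -1) = Rational(29172, 106669)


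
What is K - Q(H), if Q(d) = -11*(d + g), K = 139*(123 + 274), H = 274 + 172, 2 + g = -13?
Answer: 59924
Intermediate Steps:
g = -15 (g = -2 - 13 = -15)
H = 446
K = 55183 (K = 139*397 = 55183)
Q(d) = 165 - 11*d (Q(d) = -11*(d - 15) = -11*(-15 + d) = 165 - 11*d)
K - Q(H) = 55183 - (165 - 11*446) = 55183 - (165 - 4906) = 55183 - 1*(-4741) = 55183 + 4741 = 59924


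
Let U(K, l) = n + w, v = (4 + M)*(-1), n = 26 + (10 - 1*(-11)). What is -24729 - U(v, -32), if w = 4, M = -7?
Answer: -24780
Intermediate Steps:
n = 47 (n = 26 + (10 + 11) = 26 + 21 = 47)
v = 3 (v = (4 - 7)*(-1) = -3*(-1) = 3)
U(K, l) = 51 (U(K, l) = 47 + 4 = 51)
-24729 - U(v, -32) = -24729 - 1*51 = -24729 - 51 = -24780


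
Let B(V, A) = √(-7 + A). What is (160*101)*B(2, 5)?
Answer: 16160*I*√2 ≈ 22854.0*I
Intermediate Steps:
(160*101)*B(2, 5) = (160*101)*√(-7 + 5) = 16160*√(-2) = 16160*(I*√2) = 16160*I*√2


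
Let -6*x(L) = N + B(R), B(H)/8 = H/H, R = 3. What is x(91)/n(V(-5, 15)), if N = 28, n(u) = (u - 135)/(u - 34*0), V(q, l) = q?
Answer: -3/14 ≈ -0.21429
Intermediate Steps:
n(u) = (-135 + u)/u (n(u) = (-135 + u)/(u + 0) = (-135 + u)/u)
B(H) = 8 (B(H) = 8*(H/H) = 8*1 = 8)
x(L) = -6 (x(L) = -(28 + 8)/6 = -1/6*36 = -6)
x(91)/n(V(-5, 15)) = -6*(-5/(-135 - 5)) = -6/((-1/5*(-140))) = -6/28 = -6*1/28 = -3/14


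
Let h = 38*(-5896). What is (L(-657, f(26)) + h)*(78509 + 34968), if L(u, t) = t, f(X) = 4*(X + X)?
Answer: -25400691680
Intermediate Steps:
f(X) = 8*X (f(X) = 4*(2*X) = 8*X)
h = -224048
(L(-657, f(26)) + h)*(78509 + 34968) = (8*26 - 224048)*(78509 + 34968) = (208 - 224048)*113477 = -223840*113477 = -25400691680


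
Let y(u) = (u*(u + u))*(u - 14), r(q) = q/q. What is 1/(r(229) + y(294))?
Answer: 1/48404161 ≈ 2.0659e-8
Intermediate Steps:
r(q) = 1
y(u) = 2*u**2*(-14 + u) (y(u) = (u*(2*u))*(-14 + u) = (2*u**2)*(-14 + u) = 2*u**2*(-14 + u))
1/(r(229) + y(294)) = 1/(1 + 2*294**2*(-14 + 294)) = 1/(1 + 2*86436*280) = 1/(1 + 48404160) = 1/48404161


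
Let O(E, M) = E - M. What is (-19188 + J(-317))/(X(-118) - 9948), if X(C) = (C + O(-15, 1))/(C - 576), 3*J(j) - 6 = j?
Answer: 20082625/10355667 ≈ 1.9393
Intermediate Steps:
J(j) = 2 + j/3
X(C) = (-16 + C)/(-576 + C) (X(C) = (C + (-15 - 1*1))/(C - 576) = (C + (-15 - 1))/(-576 + C) = (C - 16)/(-576 + C) = (-16 + C)/(-576 + C))
(-19188 + J(-317))/(X(-118) - 9948) = (-19188 + (2 + (1/3)*(-317)))/((-16 - 118)/(-576 - 118) - 9948) = (-19188 + (2 - 317/3))/(-134/(-694) - 9948) = (-19188 - 311/3)/(-1/694*(-134) - 9948) = -57875/(3*(67/347 - 9948)) = -57875/(3*(-3451889/347)) = -57875/3*(-347/3451889) = 20082625/10355667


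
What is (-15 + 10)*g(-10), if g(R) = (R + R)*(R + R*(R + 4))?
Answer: 5000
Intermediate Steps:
g(R) = 2*R*(R + R*(4 + R)) (g(R) = (2*R)*(R + R*(4 + R)) = 2*R*(R + R*(4 + R)))
(-15 + 10)*g(-10) = (-15 + 10)*(2*(-10)²*(5 - 10)) = -10*100*(-5) = -5*(-1000) = 5000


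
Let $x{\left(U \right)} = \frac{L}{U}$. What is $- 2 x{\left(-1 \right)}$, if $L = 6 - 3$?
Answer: $6$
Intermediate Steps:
$L = 3$
$x{\left(U \right)} = \frac{3}{U}$
$- 2 x{\left(-1 \right)} = - 2 \frac{3}{-1} = - 2 \cdot 3 \left(-1\right) = \left(-2\right) \left(-3\right) = 6$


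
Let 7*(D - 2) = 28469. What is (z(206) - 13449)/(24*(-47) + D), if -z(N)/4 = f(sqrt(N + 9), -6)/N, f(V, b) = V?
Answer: -13449/2941 - 2*sqrt(215)/302923 ≈ -4.5730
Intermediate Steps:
D = 4069 (D = 2 + (1/7)*28469 = 2 + 4067 = 4069)
z(N) = -4*sqrt(9 + N)/N (z(N) = -4*sqrt(N + 9)/N = -4*sqrt(9 + N)/N)
(z(206) - 13449)/(24*(-47) + D) = (-4*sqrt(9 + 206)/206 - 13449)/(24*(-47) + 4069) = (-4*1/206*sqrt(215) - 13449)/(-1128 + 4069) = (-2*sqrt(215)/103 - 13449)/2941 = (-13449 - 2*sqrt(215)/103)*(1/2941) = -13449/2941 - 2*sqrt(215)/302923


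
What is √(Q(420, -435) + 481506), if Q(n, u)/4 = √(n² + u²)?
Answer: √(481506 + 300*√65) ≈ 695.65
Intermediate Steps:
Q(n, u) = 4*√(n² + u²)
√(Q(420, -435) + 481506) = √(4*√(420² + (-435)²) + 481506) = √(4*√(176400 + 189225) + 481506) = √(4*√365625 + 481506) = √(4*(75*√65) + 481506) = √(300*√65 + 481506) = √(481506 + 300*√65)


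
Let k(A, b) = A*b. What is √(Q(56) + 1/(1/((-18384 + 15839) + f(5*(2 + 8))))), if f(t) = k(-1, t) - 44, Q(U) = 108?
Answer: I*√2531 ≈ 50.309*I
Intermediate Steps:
f(t) = -44 - t (f(t) = -t - 44 = -44 - t)
√(Q(56) + 1/(1/((-18384 + 15839) + f(5*(2 + 8))))) = √(108 + 1/(1/((-18384 + 15839) + (-44 - 5*(2 + 8))))) = √(108 + 1/(1/(-2545 + (-44 - 5*10)))) = √(108 + 1/(1/(-2545 + (-44 - 1*50)))) = √(108 + 1/(1/(-2545 + (-44 - 50)))) = √(108 + 1/(1/(-2545 - 94))) = √(108 + 1/(1/(-2639))) = √(108 + 1/(-1/2639)) = √(108 - 2639) = √(-2531) = I*√2531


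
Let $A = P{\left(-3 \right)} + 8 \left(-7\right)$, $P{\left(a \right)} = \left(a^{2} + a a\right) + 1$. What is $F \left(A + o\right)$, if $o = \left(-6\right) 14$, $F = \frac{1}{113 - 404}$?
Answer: $\frac{121}{291} \approx 0.41581$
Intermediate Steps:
$F = - \frac{1}{291}$ ($F = \frac{1}{-291} = - \frac{1}{291} \approx -0.0034364$)
$P{\left(a \right)} = 1 + 2 a^{2}$ ($P{\left(a \right)} = \left(a^{2} + a^{2}\right) + 1 = 2 a^{2} + 1 = 1 + 2 a^{2}$)
$o = -84$
$A = -37$ ($A = \left(1 + 2 \left(-3\right)^{2}\right) + 8 \left(-7\right) = \left(1 + 2 \cdot 9\right) - 56 = \left(1 + 18\right) - 56 = 19 - 56 = -37$)
$F \left(A + o\right) = - \frac{-37 - 84}{291} = \left(- \frac{1}{291}\right) \left(-121\right) = \frac{121}{291}$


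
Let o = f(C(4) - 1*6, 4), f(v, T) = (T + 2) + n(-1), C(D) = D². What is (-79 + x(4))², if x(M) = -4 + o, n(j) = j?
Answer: 6084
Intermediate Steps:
f(v, T) = 1 + T (f(v, T) = (T + 2) - 1 = (2 + T) - 1 = 1 + T)
o = 5 (o = 1 + 4 = 5)
x(M) = 1 (x(M) = -4 + 5 = 1)
(-79 + x(4))² = (-79 + 1)² = (-78)² = 6084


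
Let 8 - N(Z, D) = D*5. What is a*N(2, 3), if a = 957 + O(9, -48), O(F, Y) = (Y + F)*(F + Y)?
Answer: -17346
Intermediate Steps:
N(Z, D) = 8 - 5*D (N(Z, D) = 8 - D*5 = 8 - 5*D)
O(F, Y) = (F + Y)² (O(F, Y) = (F + Y)*(F + Y) = (F + Y)²)
a = 2478 (a = 957 + (9 - 48)² = 957 + (-39)² = 957 + 1521 = 2478)
a*N(2, 3) = 2478*(8 - 5*3) = 2478*(8 - 15) = 2478*(-7) = -17346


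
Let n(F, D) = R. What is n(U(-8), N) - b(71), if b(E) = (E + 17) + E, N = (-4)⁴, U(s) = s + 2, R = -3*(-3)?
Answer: -150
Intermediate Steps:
R = 9
U(s) = 2 + s
N = 256
n(F, D) = 9
b(E) = 17 + 2*E (b(E) = (17 + E) + E = 17 + 2*E)
n(U(-8), N) - b(71) = 9 - (17 + 2*71) = 9 - (17 + 142) = 9 - 1*159 = 9 - 159 = -150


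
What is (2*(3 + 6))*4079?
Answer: 73422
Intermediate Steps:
(2*(3 + 6))*4079 = (2*9)*4079 = 18*4079 = 73422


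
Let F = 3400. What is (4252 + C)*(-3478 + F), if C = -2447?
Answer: -140790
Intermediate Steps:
(4252 + C)*(-3478 + F) = (4252 - 2447)*(-3478 + 3400) = 1805*(-78) = -140790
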